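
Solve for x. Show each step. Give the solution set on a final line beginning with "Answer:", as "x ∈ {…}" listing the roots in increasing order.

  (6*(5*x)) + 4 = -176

Step 1. [(6*(5*x)) + 4 = -176] the outer +4 inverts by subtracting 4. So sub: 6*(5*x) = -180.
Step 2. [6*(5*x) = -180] divide by the outer 6, so div: 5*x = -30.
Step 3. [5*x = -30] 5 out front; divide by 5. So div: x = -6.

Answer: x ∈ {-6}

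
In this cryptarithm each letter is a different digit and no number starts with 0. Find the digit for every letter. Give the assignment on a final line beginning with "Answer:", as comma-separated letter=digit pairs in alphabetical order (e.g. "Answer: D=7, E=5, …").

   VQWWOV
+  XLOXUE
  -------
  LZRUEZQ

Step 1. [col 1: V + E ≡ Q (mod 10)] no forcing yet in column 1 (carry-in 0); Q=2 is free and consistent — try it. So Q=2.
Step 2. [L] the sum has 7 digits but both addends have 6; that extra leading digit L is the final carry, namely 1 ⇒ L=1.
Step 3. [col 1: V + E ≡ Q (mod 10)] several values work for V in column 1 (V + E ≡ Q (mod 10), carry-in 0); try V=8, so V=8.
Step 4. [col 1: V + E ≡ Q (mod 10)] from column 1 (V=8, Q=2, carry-in 0, digits 1,2,8 already taken and all letters distinct): E must equal 4. So E=4.
Step 5. [col 2: O + U ≡ Z (mod 10)] column 2 (O + U ≡ Z (mod 10), carry-in 1) doesn't pin U yet; pick U=6 and continue ⇒ U=6.
Step 6. [col 2: O + U ≡ Z (mod 10)] column 2 (O + U ≡ Z (mod 10), carry-in 1) doesn't pin Z yet; pick Z=7 and continue. So Z=7.
Step 7. [col 2: O + U ≡ Z (mod 10)] column 2 reads O+U+carry(1)=Z with U=6, Z=7; with digits 1,2,4,6,7,8 already taken and all letters distinct, the only value for O is 0. So O=0.
Step 8. [col 3: W + X ≡ E (mod 10)] several values work for X in column 3 (W + X ≡ E (mod 10), carry-in 0); try X=9, so X=9.
Step 9. [col 3: W + X ≡ E (mod 10)] from column 3 (X=9, E=4, carry-in 0, digits 0,1,2,4,6,7,8,9 already taken and all letters distinct): W must equal 5, so W=5.
Step 10. [col 5: Q + L ≡ R (mod 10)] in column 5 we have Q+L≡R with carry-in 0; given Q=2, L=1 and digits 0,1,2,4,5,6,7,8,9 already taken and all letters distinct, that pins R to 3 ⇒ R=3.

Answer: E=4, L=1, O=0, Q=2, R=3, U=6, V=8, W=5, X=9, Z=7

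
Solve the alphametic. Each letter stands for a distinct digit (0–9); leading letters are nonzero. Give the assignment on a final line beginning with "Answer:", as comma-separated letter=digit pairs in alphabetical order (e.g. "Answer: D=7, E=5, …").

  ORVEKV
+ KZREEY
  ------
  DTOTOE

Step 1. [col 1: V + Y ≡ E (mod 10)] E=7 is one option consistent with column 1 (V + Y ≡ E (mod 10), carry-in 0) — take it ⇒ E=7.
Step 2. [col 1: V + Y ≡ E (mod 10)] several values work for V in column 1 (V + Y ≡ E (mod 10), carry-in 0); try V=8. So V=8.
Step 3. [col 1: V + Y ≡ E (mod 10)] column 1 reads V+Y+carry(0)=E with V=8, E=7; with digits 7,8 already taken and all letters distinct, the only value for Y is 9 ⇒ Y=9.
Step 4. [col 2: K + E ≡ O (mod 10)] column 2 (K + E ≡ O (mod 10), carry-in 1) doesn't pin K yet; pick K=4 and continue. So K=4.
Step 5. [col 2: K + E ≡ O (mod 10)] column 2: given K=4, E=7, carry-in 1, and digits 4,7,8,9 already taken and all letters distinct, K+E≡O (mod 10) forces O=2 ⇒ O=2.
Step 6. [col 3: E + E ≡ T (mod 10)] from column 3 (E=7, carry-in 1, digits 2,4,7,8,9 already taken and all letters distinct): T must equal 5, so T=5.
Step 7. [col 4: V + R ≡ O (mod 10)] column 4: given V=8, O=2, carry-in 1, and digits 2,4,5,7,8,9 already taken and all letters distinct, V+R≡O (mod 10) forces R=3. So R=3.
Step 8. [col 5: R + Z ≡ T (mod 10)] column 5 reads R+Z+carry(1)=T with R=3, T=5; with digits 2,3,4,5,7,8,9 already taken and all letters distinct, the only value for Z is 1, so Z=1.
Step 9. [col 6: O + K ≡ D (mod 10)] column 6 reads O+K+carry(0)=D with O=2, K=4; with digits 1,2,3,4,5,7,8,9 already taken and all letters distinct, the only value for D is 6 ⇒ D=6.

Answer: D=6, E=7, K=4, O=2, R=3, T=5, V=8, Y=9, Z=1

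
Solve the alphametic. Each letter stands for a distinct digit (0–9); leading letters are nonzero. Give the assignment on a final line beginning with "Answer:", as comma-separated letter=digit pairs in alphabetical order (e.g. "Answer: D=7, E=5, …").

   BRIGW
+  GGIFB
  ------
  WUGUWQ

Step 1. [col 1: W + B ≡ Q (mod 10)] several values work for W in column 1 (W + B ≡ Q (mod 10), carry-in 0); try W=1. So W=1.
Step 2. [col 1: W + B ≡ Q (mod 10)] several values work for B in column 1 (W + B ≡ Q (mod 10), carry-in 0); try B=8. So B=8.
Step 3. [col 1: W + B ≡ Q (mod 10)] column 1 reads W+B+carry(0)=Q with W=1, B=8; with digits 1,8 already taken and all letters distinct, the only value for Q is 9, so Q=9.
Step 4. [col 2: G + F ≡ W (mod 10)] column 2 (G + F ≡ W (mod 10), carry-in 0) doesn't pin F yet; pick F=4 and continue, so F=4.
Step 5. [col 2: G + F ≡ W (mod 10)] in column 2 we have G+F≡W with carry-in 0; given F=4, W=1 and digits 1,4,8,9 already taken and all letters distinct, that pins G to 7, so G=7.
Step 6. [col 3: I + I ≡ U (mod 10)] several values work for I in column 3 (I + I ≡ U (mod 10), carry-in 1); try I=2 ⇒ I=2.
Step 7. [col 3: I + I ≡ U (mod 10)] from column 3 (I=2, carry-in 1, digits 1,2,4,7,8,9 already taken and all letters distinct): U must equal 5 ⇒ U=5.
Step 8. [col 4: R + G ≡ G (mod 10)] in column 4 we have R+G≡G with carry-in 0; given G=7 and digits 1,2,4,5,7,8,9 already taken and all letters distinct, that pins R to 0. So R=0.

Answer: B=8, F=4, G=7, I=2, Q=9, R=0, U=5, W=1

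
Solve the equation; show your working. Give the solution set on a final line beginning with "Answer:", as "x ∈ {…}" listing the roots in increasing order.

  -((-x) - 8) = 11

Step 1. [-((-x) - 8) = 11] leading − — multiply by −1, so neg: (-x) - 8 = -11.
Step 2. [(-x) - 8 = -11] add 8: x sits inside (… - 8) ⇒ sub: -x = -3.
Step 3. [-x = -3] leading − — multiply by −1 ⇒ neg: x = 3.

Answer: x ∈ {3}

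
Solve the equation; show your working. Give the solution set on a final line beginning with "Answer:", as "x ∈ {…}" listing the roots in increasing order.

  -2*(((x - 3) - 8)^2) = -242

Step 1. [-2*(((x - 3) - 8)^2) = -242] divide by the outer -2. So div: ((x - 3) - 8)^2 = 121.
Step 2. [((x - 3) - 8)^2 = 121] LHS squared, RHS 121 ≥ 0: apply √ (±), so sqrt: (x - 3) - 8 = 11 or -11.
Step 3. [(x - 3) - 8 = 11 or -11] the outer -8 inverts by adding 8, so sub: x - 3 = 19 or -3.
Step 4. [x - 3 = 19 or -3] the outer -3 inverts by adding 3. So sub: x = 22 or 0.

Answer: x ∈ {0, 22}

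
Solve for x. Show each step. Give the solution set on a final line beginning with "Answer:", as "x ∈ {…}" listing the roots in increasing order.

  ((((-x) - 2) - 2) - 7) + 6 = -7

Step 1. [((((-x) - 2) - 2) - 7) + 6 = -7] 6 comes off first (subtract 6), so sub: (((-x) - 2) - 2) - 7 = -13.
Step 2. [(((-x) - 2) - 2) - 7 = -13] add 7: x sits inside (… - 7), so sub: ((-x) - 2) - 2 = -6.
Step 3. [((-x) - 2) - 2 = -6] add 2: x sits inside (… - 2) ⇒ sub: (-x) - 2 = -4.
Step 4. [(-x) - 2 = -4] peel the -2: add 2 from each side. So sub: -x = -2.
Step 5. [-x = -2] flip signs both sides ⇒ neg: x = 2.

Answer: x ∈ {2}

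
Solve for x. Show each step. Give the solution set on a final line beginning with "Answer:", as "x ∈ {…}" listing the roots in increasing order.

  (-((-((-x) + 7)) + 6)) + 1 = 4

Step 1. [(-((-((-x) + 7)) + 6)) + 1 = 4] subtract 1: x sits inside (… + 1), so sub: -((-((-x) + 7)) + 6) = 3.
Step 2. [-((-((-x) + 7)) + 6) = 3] leading − — multiply by −1, so neg: (-((-x) + 7)) + 6 = -3.
Step 3. [(-((-x) + 7)) + 6 = -3] the outer +6 inverts by subtracting 6 ⇒ sub: -((-x) + 7) = -9.
Step 4. [-((-x) + 7) = -9] flip signs both sides ⇒ neg: (-x) + 7 = 9.
Step 5. [(-x) + 7 = 9] 7 comes off first (subtract 7), so sub: -x = 2.
Step 6. [-x = 2] LHS negated; negate both sides ⇒ neg: x = -2.

Answer: x ∈ {-2}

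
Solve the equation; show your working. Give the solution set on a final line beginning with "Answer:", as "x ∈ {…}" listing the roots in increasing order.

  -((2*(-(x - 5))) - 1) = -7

Step 1. [-((2*(-(x - 5))) - 1) = -7] LHS negated; negate both sides, so neg: (2*(-(x - 5))) - 1 = 7.
Step 2. [(2*(-(x - 5))) - 1 = 7] 1 comes off first (add 1), so sub: 2*(-(x - 5)) = 8.
Step 3. [2*(-(x - 5)) = 8] 2 out front; divide by 2 ⇒ div: -(x - 5) = 4.
Step 4. [-(x - 5) = 4] flip signs both sides. So neg: x - 5 = -4.
Step 5. [x - 5 = -4] peel the -5: add 5 from each side. So sub: x = 1.

Answer: x ∈ {1}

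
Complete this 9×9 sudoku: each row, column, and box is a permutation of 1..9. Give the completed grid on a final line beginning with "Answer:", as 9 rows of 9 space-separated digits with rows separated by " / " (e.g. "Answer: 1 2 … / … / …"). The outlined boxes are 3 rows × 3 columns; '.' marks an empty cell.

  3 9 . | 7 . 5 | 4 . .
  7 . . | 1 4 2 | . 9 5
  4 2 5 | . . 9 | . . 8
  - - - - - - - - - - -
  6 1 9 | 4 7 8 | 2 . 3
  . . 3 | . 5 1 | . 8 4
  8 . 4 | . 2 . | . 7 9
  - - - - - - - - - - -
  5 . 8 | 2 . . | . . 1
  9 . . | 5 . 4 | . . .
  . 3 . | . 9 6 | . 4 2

Step 1. [r1c9∈{6}] r1c9 has the single candidate 6, so r1c9=6.
Step 2. [r7c5∈{3}] r7c5 has the single candidate 3 ⇒ r7c5=3.
Step 3. [r8c9∈{7}] only 7 remains possible at r8c9 ⇒ r8c9=7.
Step 4. [r8c2∈{6}] r8c2's peers cover all but 6, so r8c2=6.
Step 5. [r3c4∈{3,6}] r3c4 is the only open cell in box 2 admitting 3 ⇒ r3c4=3.
Step 6. [r1c3∈{1}] only 1 remains possible at r1c3 ⇒ r1c3=1.
Step 7. [r6c7∈{1,5,6}] r6c7 is the only open cell in row 6 admitting 1 ⇒ r6c7=1.
Step 8. [r5c7∈{6}] only 6 remains possible at r5c7, so r5c7=6.
Step 9. [r9c4∈{8}] r9c4's peers cover all but 8 ⇒ r9c4=8.
Step 10. [r9c3∈{7}] only 7 remains possible at r9c3. So r9c3=7.
Step 11. [r8c7∈{3,8}] 8 has one home in row 8: r8c7 ⇒ r8c7=8.
Step 12. [r1c8∈{2}] r1c8 has the single candidate 2, so r1c8=2.
Step 13. [r6c2∈{5}] only 5 remains possible at r6c2, so r6c2=5.
Step 14. [r5c2∈{7}] only 7 remains possible at r5c2, so r5c2=7.
Step 15. [r9c1∈{1}] nothing but 1 survives at r9c1 ⇒ r9c1=1.
Step 16. [r5c4∈{9}] r5c4 is down to just 9, so r5c4=9.
Step 17. [r3c5∈{6}] nothing but 6 survives at r3c5, so r3c5=6.
Step 18. [r7c2∈{4}] only 4 remains possible at r7c2. So r7c2=4.
Step 19. [r2c2∈{8}] r2c2 is down to just 8. So r2c2=8.
Step 20. [r8c3∈{2}] nothing but 2 survives at r8c3. So r8c3=2.
Step 21. [r7c8∈{6}] nothing but 6 survives at r7c8 ⇒ r7c8=6.
Step 22. [r4c8∈{5}] r4c8 is down to just 5. So r4c8=5.
Step 23. [r7c6∈{7}] r7c6 has the single candidate 7, so r7c6=7.
Step 24. [r2c7∈{3}] r2c7 is down to just 3. So r2c7=3.
Step 25. [r8c5∈{1}] only 1 remains possible at r8c5. So r8c5=1.
Step 26. [r6c6∈{3}] r6c6's peers cover all but 3 ⇒ r6c6=3.
Step 27. [r1c5∈{8}] r1c5 is down to just 8. So r1c5=8.
Step 28. [r2c3∈{6}] r2c3's peers cover all but 6 ⇒ r2c3=6.
Step 29. [r7c7∈{9}] r7c7 has the single candidate 9. So r7c7=9.
Step 30. [r3c8∈{1}] r3c8 is down to just 1. So r3c8=1.
Step 31. [r8c8∈{3}] r8c8 has the single candidate 3 ⇒ r8c8=3.
Step 32. [r9c7∈{5}] r9c7 is down to just 5, so r9c7=5.
Step 33. [r6c4∈{6}] r6c4 is down to just 6, so r6c4=6.
Step 34. [r3c7∈{7}] r3c7's peers cover all but 7. So r3c7=7.
Step 35. [r5c1∈{2}] r5c1 is down to just 2. So r5c1=2.

Answer: 3 9 1 7 8 5 4 2 6 / 7 8 6 1 4 2 3 9 5 / 4 2 5 3 6 9 7 1 8 / 6 1 9 4 7 8 2 5 3 / 2 7 3 9 5 1 6 8 4 / 8 5 4 6 2 3 1 7 9 / 5 4 8 2 3 7 9 6 1 / 9 6 2 5 1 4 8 3 7 / 1 3 7 8 9 6 5 4 2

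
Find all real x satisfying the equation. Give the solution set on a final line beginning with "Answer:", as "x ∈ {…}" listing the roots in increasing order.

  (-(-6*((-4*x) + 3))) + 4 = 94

Step 1. [(-(-6*((-4*x) + 3))) + 4 = 94] the outer +4 inverts by subtracting 4. So sub: -(-6*((-4*x) + 3)) = 90.
Step 2. [-(-6*((-4*x) + 3)) = 90] flip signs both sides ⇒ neg: -6*((-4*x) + 3) = -90.
Step 3. [-6*((-4*x) + 3) = -90] LHS = -6·(…); ÷-6 both sides ⇒ div: (-4*x) + 3 = 15.
Step 4. [(-4*x) + 3 = 15] subtract 3: x sits inside (… + 3), so sub: -4*x = 12.
Step 5. [-4*x = 12] -4 out front; divide by -4, so div: x = -3.

Answer: x ∈ {-3}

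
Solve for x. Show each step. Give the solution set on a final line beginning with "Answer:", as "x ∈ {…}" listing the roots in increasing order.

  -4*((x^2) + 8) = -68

Step 1. [-4*((x^2) + 8) = -68] -4 out front; divide by -4 ⇒ div: (x^2) + 8 = 17.
Step 2. [(x^2) + 8 = 17] 8 comes off first (subtract 8). So sub: x^2 = 9.
Step 3. [x^2 = 9] LHS squared, RHS 9 ≥ 0: apply √ (±). So sqrt: x = 3 or -3.

Answer: x ∈ {-3, 3}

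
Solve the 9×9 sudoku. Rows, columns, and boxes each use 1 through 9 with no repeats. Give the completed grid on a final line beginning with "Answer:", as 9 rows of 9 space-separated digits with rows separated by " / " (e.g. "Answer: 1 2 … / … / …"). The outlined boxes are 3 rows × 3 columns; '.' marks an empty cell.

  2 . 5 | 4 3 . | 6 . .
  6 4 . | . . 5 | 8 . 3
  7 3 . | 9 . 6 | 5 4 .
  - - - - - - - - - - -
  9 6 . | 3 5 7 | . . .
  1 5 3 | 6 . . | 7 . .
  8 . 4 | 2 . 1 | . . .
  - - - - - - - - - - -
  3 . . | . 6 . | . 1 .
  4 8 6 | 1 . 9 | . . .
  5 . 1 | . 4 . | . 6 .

Step 1. [r7c3∈{2,7,9}] col 3 places 7 nowhere but r7c3. So r7c3=7.
Step 2. [r6c5∈{9}] nothing but 9 survives at r6c5, so r6c5=9.
Step 3. [r1c6∈{8}] nothing but 8 survives at r1c6 ⇒ r1c6=8.
Step 4. [r7c6∈{2}] only 2 remains possible at r7c6, so r7c6=2.
Step 5. [r7c2∈{9}] r7c2's peers cover all but 9. So r7c2=9.
Step 6. [r8c5∈{7}] nothing but 7 survives at r8c5, so r8c5=7.
Step 7. [r9c9∈{2,7,8,9}] r9c9 is the only open cell in row 9 admitting 7 ⇒ r9c9=7.
Step 8. [r7c9∈{4,5,8}] 8 has one home in box 9: r7c9, so r7c9=8.
Step 9. [r4c3∈{2}] only 2 remains possible at r4c3, so r4c3=2.
Step 10. [r6c7∈{3}] only 3 remains possible at r6c7, so r6c7=3.
Step 11. [r8c7∈{2}] nothing but 2 survives at r8c7, so r8c7=2.
Step 12. [r1c8∈{7,9}] across row 1, 7 lands solely at r1c8. So r1c8=7.
Step 13. [r1c9∈{1,9}] 9 has one home in row 1: r1c9 ⇒ r1c9=9.
Step 14. [r2c8∈{2}] r2c8 is down to just 2 ⇒ r2c8=2.
Step 15. [r6c8∈{5}] r6c8 has the single candidate 5, so r6c8=5.
Step 16. [r3c9∈{1}] only 1 remains possible at r3c9. So r3c9=1.
Step 17. [r4c9∈{4}] r4c9 is down to just 4, so r4c9=4.
Step 18. [r5c5∈{8}] only 8 remains possible at r5c5. So r5c5=8.
Step 19. [r6c2∈{7}] r6c2's peers cover all but 7. So r6c2=7.
Step 20. [r7c4∈{5}] r7c4 is down to just 5, so r7c4=5.
Step 21. [r9c7∈{9}] r9c7 has the single candidate 9 ⇒ r9c7=9.
Step 22. [r8c9∈{5}] only 5 remains possible at r8c9, so r8c9=5.
Step 23. [r4c8∈{8}] only 8 remains possible at r4c8. So r4c8=8.
Step 24. [r7c7∈{4}] r7c7's peers cover all but 4 ⇒ r7c7=4.
Step 25. [r2c5∈{1}] r2c5 has the single candidate 1, so r2c5=1.
Step 26. [r9c4∈{8}] r9c4 is down to just 8. So r9c4=8.
Step 27. [r2c4∈{7}] r2c4 has the single candidate 7 ⇒ r2c4=7.
Step 28. [r5c8∈{9}] r5c8's peers cover all but 9. So r5c8=9.
Step 29. [r8c8∈{3}] r8c8's peers cover all but 3, so r8c8=3.
Step 30. [r2c3∈{9}] nothing but 9 survives at r2c3 ⇒ r2c3=9.
Step 31. [r3c5∈{2}] r3c5's peers cover all but 2. So r3c5=2.
Step 32. [r5c6∈{4}] nothing but 4 survives at r5c6, so r5c6=4.
Step 33. [r5c9∈{2}] r5c9's peers cover all but 2 ⇒ r5c9=2.
Step 34. [r9c2∈{2}] nothing but 2 survives at r9c2, so r9c2=2.
Step 35. [r3c3∈{8}] only 8 remains possible at r3c3, so r3c3=8.
Step 36. [r9c6∈{3}] r9c6's peers cover all but 3. So r9c6=3.
Step 37. [r1c2∈{1}] nothing but 1 survives at r1c2. So r1c2=1.
Step 38. [r4c7∈{1}] nothing but 1 survives at r4c7 ⇒ r4c7=1.
Step 39. [r6c9∈{6}] r6c9 is down to just 6. So r6c9=6.

Answer: 2 1 5 4 3 8 6 7 9 / 6 4 9 7 1 5 8 2 3 / 7 3 8 9 2 6 5 4 1 / 9 6 2 3 5 7 1 8 4 / 1 5 3 6 8 4 7 9 2 / 8 7 4 2 9 1 3 5 6 / 3 9 7 5 6 2 4 1 8 / 4 8 6 1 7 9 2 3 5 / 5 2 1 8 4 3 9 6 7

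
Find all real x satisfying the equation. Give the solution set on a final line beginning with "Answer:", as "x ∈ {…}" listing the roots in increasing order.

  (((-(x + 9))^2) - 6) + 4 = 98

Step 1. [(((-(x + 9))^2) - 6) + 4 = 98] 4 comes off first (subtract 4) ⇒ sub: ((-(x + 9))^2) - 6 = 94.
Step 2. [((-(x + 9))^2) - 6 = 94] -6 is outermost — add 6 both sides, so sub: (-(x + 9))^2 = 100.
Step 3. [(-(x + 9))^2 = 100] 100 ≥ 0, LHS is (·)² — take ±√ ⇒ sqrt: -(x + 9) = 10 or -10.
Step 4. [-(x + 9) = 10 or -10] LHS negated; negate both sides ⇒ neg: x + 9 = -10 or 10.
Step 5. [x + 9 = -10 or 10] subtract 9: x sits inside (… + 9) ⇒ sub: x = -19 or 1.

Answer: x ∈ {-19, 1}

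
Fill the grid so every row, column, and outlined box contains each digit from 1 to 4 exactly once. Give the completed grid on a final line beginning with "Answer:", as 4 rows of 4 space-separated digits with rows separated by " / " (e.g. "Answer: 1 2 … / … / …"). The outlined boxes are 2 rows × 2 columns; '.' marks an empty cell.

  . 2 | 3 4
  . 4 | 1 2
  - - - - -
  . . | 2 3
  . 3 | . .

Step 1. [r1c1∈{1}] r1c1's peers cover all but 1. So r1c1=1.
Step 2. [r4c3∈{4}] r4c3 is down to just 4. So r4c3=4.
Step 3. [r3c1∈{4}] only 4 remains possible at r3c1 ⇒ r3c1=4.
Step 4. [r3c2∈{1}] only 1 remains possible at r3c2, so r3c2=1.
Step 5. [r4c1∈{2}] r4c1's peers cover all but 2. So r4c1=2.
Step 6. [r2c1∈{3}] r2c1 has the single candidate 3, so r2c1=3.
Step 7. [r4c4∈{1}] r4c4 has the single candidate 1, so r4c4=1.

Answer: 1 2 3 4 / 3 4 1 2 / 4 1 2 3 / 2 3 4 1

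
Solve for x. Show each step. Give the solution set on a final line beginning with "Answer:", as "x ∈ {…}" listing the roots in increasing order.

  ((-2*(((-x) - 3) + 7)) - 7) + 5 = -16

Step 1. [((-2*(((-x) - 3) + 7)) - 7) + 5 = -16] 5 comes off first (subtract 5), so sub: (-2*(((-x) - 3) + 7)) - 7 = -21.
Step 2. [(-2*(((-x) - 3) + 7)) - 7 = -21] the outer -7 inverts by adding 7. So sub: -2*(((-x) - 3) + 7) = -14.
Step 3. [-2*(((-x) - 3) + 7) = -14] -2·(inner) — divide through by -2, so div: ((-x) - 3) + 7 = 7.
Step 4. [((-x) - 3) + 7 = 7] subtract 7: x sits inside (… + 7), so sub: (-x) - 3 = 0.
Step 5. [(-x) - 3 = 0] the outer -3 inverts by adding 3 ⇒ sub: -x = 3.
Step 6. [-x = 3] flip signs both sides, so neg: x = -3.

Answer: x ∈ {-3}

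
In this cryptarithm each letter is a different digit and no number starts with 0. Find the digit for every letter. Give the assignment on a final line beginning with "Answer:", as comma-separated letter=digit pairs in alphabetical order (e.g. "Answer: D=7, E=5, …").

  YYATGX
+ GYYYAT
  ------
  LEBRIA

Step 1. [col 1: X + T ≡ A (mod 10)] X=1 is one option consistent with column 1 (X + T ≡ A (mod 10), carry-in 0) — take it ⇒ X=1.
Step 2. [col 1: X + T ≡ A (mod 10)] no forcing yet in column 1 (carry-in 0); A=8 is free and consistent — try it, so A=8.
Step 3. [col 1: X + T ≡ A (mod 10)] column 1: given X=1, A=8, carry-in 0, and digits 1,8 already taken and all letters distinct, X+T≡A (mod 10) forces T=7. So T=7.
Step 4. [col 2: G + A ≡ I (mod 10)] several values work for G in column 2 (G + A ≡ I (mod 10), carry-in 0); try G=2, so G=2.
Step 5. [col 2: G + A ≡ I (mod 10)] column 2 reads G+A+carry(0)=I with G=2, A=8; with digits 1,2,7,8 already taken and all letters distinct, the only value for I is 0 ⇒ I=0.
Step 6. [col 3: T + Y ≡ R (mod 10)] column 3 (T + Y ≡ R (mod 10), carry-in 1) doesn't pin Y yet; pick Y=6 and continue ⇒ Y=6.
Step 7. [col 3: T + Y ≡ R (mod 10)] column 3: given T=7, Y=6, carry-in 1, and digits 0,1,2,6,7,8 already taken and all letters distinct, T+Y≡R (mod 10) forces R=4 ⇒ R=4.
Step 8. [col 4: A + Y ≡ B (mod 10)] column 4: given A=8, Y=6, carry-in 1, and digits 0,1,2,4,6,7,8 already taken and all letters distinct, A+Y≡B (mod 10) forces B=5, so B=5.
Step 9. [col 5: Y + Y ≡ E (mod 10)] column 5: given Y=6, carry-in 1, and digits 0,1,2,4,5,6,7,8 already taken and all letters distinct, Y+Y≡E (mod 10) forces E=3, so E=3.
Step 10. [col 6: Y + G ≡ L (mod 10)] column 6 reads Y+G+carry(1)=L with Y=6, G=2; with digits 0,1,2,3,4,5,6,7,8 already taken and all letters distinct, the only value for L is 9 ⇒ L=9.

Answer: A=8, B=5, E=3, G=2, I=0, L=9, R=4, T=7, X=1, Y=6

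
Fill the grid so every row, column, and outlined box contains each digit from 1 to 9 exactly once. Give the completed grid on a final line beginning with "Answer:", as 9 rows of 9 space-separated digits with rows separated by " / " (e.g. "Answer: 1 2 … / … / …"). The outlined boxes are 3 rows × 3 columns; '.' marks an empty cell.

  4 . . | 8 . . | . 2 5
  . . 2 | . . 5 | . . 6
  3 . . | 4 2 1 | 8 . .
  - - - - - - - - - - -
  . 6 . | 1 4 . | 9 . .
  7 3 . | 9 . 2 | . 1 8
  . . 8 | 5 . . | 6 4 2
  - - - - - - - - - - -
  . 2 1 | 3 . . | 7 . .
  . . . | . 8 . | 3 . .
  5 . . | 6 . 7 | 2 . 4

Step 1. [r7c9∈{9}] r7c9's peers cover all but 9 ⇒ r7c9=9.
Step 2. [r3c3∈{5,6,7,9}] in row 3, 6 fits only at r3c3 ⇒ r3c3=6.
Step 3. [r8c2∈{4,7,9}] 4 has one home in col 2: r8c2, so r8c2=4.
Step 4. [r8c6∈{9}] only 9 remains possible at r8c6, so r8c6=9.
Step 5. [r2c8∈{3,7,9}] in box 3, 3 fits only at r2c8 ⇒ r2c8=3.
Step 6. [r6c5∈{3,7}] in row 6, 7 fits only at r6c5, so r6c5=7.
Step 7. [r3c9∈{7}] r3c9 has the single candidate 7, so r3c9=7.
Step 8. [r8c8∈{5,6}] row 8 places 5 nowhere but r8c8 ⇒ r8c8=5.
Step 9. [r1c5∈{3,6,9}] in col 5, 3 fits only at r1c5, so r1c5=3.
Step 10. [r9c8∈{8}] r9c8 is down to just 8. So r9c8=8.
Step 11. [r9c2∈{9}] r9c2's peers cover all but 9. So r9c2=9.
Step 12. [r2c2∈{1,7,8}] 8 has one home in col 2: r2c2 ⇒ r2c2=8.
Step 13. [r1c7∈{1}] only 1 remains possible at r1c7 ⇒ r1c7=1.
Step 14. [r2c1∈{1,9}] 1 has one home in row 2: r2c1. So r2c1=1.
Step 15. [r4c3∈{5}] r4c3 is down to just 5. So r4c3=5.
Step 16. [r1c2∈{7}] r1c2 is down to just 7, so r1c2=7.
Step 17. [r7c1∈{6,8}] in row 7, 8 fits only at r7c1, so r7c1=8.
Step 18. [r4c6∈{3,8}] 8 has one home in row 4: r4c6, so r4c6=8.
Step 19. [r3c2∈{5}] r3c2's peers cover all but 5 ⇒ r3c2=5.
Step 20. [r7c8∈{6}] only 6 remains possible at r7c8 ⇒ r7c8=6.
Step 21. [r9c3∈{3}] r9c3's peers cover all but 3, so r9c3=3.
Step 22. [r8c1∈{6}] r8c1 has the single candidate 6, so r8c1=6.
Step 23. [r3c8∈{9}] r3c8 has the single candidate 9 ⇒ r3c8=9.
Step 24. [r2c4∈{7}] r2c4's peers cover all but 7. So r2c4=7.
Step 25. [r1c6∈{6}] r1c6 is down to just 6 ⇒ r1c6=6.
Step 26. [r6c2∈{1}] r6c2 is down to just 1, so r6c2=1.
Step 27. [r6c1∈{9}] r6c1 has the single candidate 9 ⇒ r6c1=9.
Step 28. [r8c4∈{2}] r8c4 is down to just 2. So r8c4=2.
Step 29. [r7c5∈{5}] only 5 remains possible at r7c5, so r7c5=5.
Step 30. [r6c6∈{3}] only 3 remains possible at r6c6, so r6c6=3.
Step 31. [r7c6∈{4}] r7c6's peers cover all but 4 ⇒ r7c6=4.
Step 32. [r4c9∈{3}] only 3 remains possible at r4c9. So r4c9=3.
Step 33. [r9c5∈{1}] only 1 remains possible at r9c5. So r9c5=1.
Step 34. [r4c8∈{7}] only 7 remains possible at r4c8. So r4c8=7.
Step 35. [r5c3∈{4}] r5c3 has the single candidate 4 ⇒ r5c3=4.
Step 36. [r4c1∈{2}] r4c1's peers cover all but 2. So r4c1=2.
Step 37. [r2c5∈{9}] r2c5's peers cover all but 9, so r2c5=9.
Step 38. [r5c5∈{6}] r5c5 is down to just 6, so r5c5=6.
Step 39. [r8c3∈{7}] only 7 remains possible at r8c3. So r8c3=7.
Step 40. [r8c9∈{1}] r8c9's peers cover all but 1, so r8c9=1.
Step 41. [r2c7∈{4}] nothing but 4 survives at r2c7. So r2c7=4.
Step 42. [r5c7∈{5}] r5c7 is down to just 5 ⇒ r5c7=5.
Step 43. [r1c3∈{9}] r1c3 has the single candidate 9. So r1c3=9.

Answer: 4 7 9 8 3 6 1 2 5 / 1 8 2 7 9 5 4 3 6 / 3 5 6 4 2 1 8 9 7 / 2 6 5 1 4 8 9 7 3 / 7 3 4 9 6 2 5 1 8 / 9 1 8 5 7 3 6 4 2 / 8 2 1 3 5 4 7 6 9 / 6 4 7 2 8 9 3 5 1 / 5 9 3 6 1 7 2 8 4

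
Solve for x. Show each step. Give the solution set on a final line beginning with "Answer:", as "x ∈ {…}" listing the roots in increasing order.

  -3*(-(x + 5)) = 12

Step 1. [-3*(-(x + 5)) = 12] -3 out front; divide by -3, so div: -(x + 5) = -4.
Step 2. [-(x + 5) = -4] leading − — multiply by −1. So neg: x + 5 = 4.
Step 3. [x + 5 = 4] the outer +5 inverts by subtracting 5 ⇒ sub: x = -1.

Answer: x ∈ {-1}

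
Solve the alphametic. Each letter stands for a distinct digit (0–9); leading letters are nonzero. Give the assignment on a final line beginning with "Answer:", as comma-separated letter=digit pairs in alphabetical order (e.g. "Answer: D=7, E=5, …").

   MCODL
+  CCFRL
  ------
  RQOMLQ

Step 1. [col 1: L + L ≡ Q (mod 10)] several values work for L in column 1 (L + L ≡ Q (mod 10), carry-in 0); try L=5, so L=5.
Step 2. [col 1: L + L ≡ Q (mod 10)] column 1: given L=5, carry-in 0, and digits 5 already taken and all letters distinct, L+L≡Q (mod 10) forces Q=0 ⇒ Q=0.
Step 3. [col 2: D + R ≡ L (mod 10)] several values work for D in column 2 (D + R ≡ L (mod 10), carry-in 1); try D=3. So D=3.
Step 4. [col 2: D + R ≡ L (mod 10)] column 2: given D=3, L=5, carry-in 1, and digits 0,3,5 already taken and all letters distinct, D+R≡L (mod 10) forces R=1. So R=1.
Step 5. [col 3: O + F ≡ M (mod 10)] several values work for O in column 3 (O + F ≡ M (mod 10), carry-in 0); try O=9 ⇒ O=9.
Step 6. [col 3: O + F ≡ M (mod 10)] several values work for M in column 3 (O + F ≡ M (mod 10), carry-in 0); try M=6. So M=6.
Step 7. [col 3: O + F ≡ M (mod 10)] column 3 reads O+F+carry(0)=M with O=9, M=6; with digits 0,1,3,5,6,9 already taken and all letters distinct, the only value for F is 7. So F=7.
Step 8. [col 4: C + C ≡ O (mod 10)] column 4 reads C+C+carry(1)=O with O=9; with digits 0,1,3,5,6,7,9 already taken and all letters distinct, the only value for C is 4, so C=4.

Answer: C=4, D=3, F=7, L=5, M=6, O=9, Q=0, R=1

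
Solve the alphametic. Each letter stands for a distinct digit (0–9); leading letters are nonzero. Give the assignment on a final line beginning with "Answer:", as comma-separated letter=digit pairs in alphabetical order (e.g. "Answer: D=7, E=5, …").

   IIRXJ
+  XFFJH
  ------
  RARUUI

Step 1. [col 1: J + H ≡ I (mod 10)] column 1 (J + H ≡ I (mod 10), carry-in 0) doesn't pin H yet; pick H=2 and continue. So H=2.
Step 2. [R] adding two 5-digit numbers gives at most 5+1 digits, and here it does — R is that final carry and must be 1. So R=1.
Step 3. [col 1: J + H ≡ I (mod 10)] column 1 (J + H ≡ I (mod 10), carry-in 0) doesn't pin J yet; pick J=3 and continue, so J=3.
Step 4. [col 1: J + H ≡ I (mod 10)] from column 1 (J=3, H=2, carry-in 0, digits 1,2,3 already taken and all letters distinct): I must equal 5, so I=5.
Step 5. [col 2: X + J ≡ U (mod 10)] column 2 (X + J ≡ U (mod 10), carry-in 0) doesn't pin X yet; pick X=4 and continue ⇒ X=4.
Step 6. [col 2: X + J ≡ U (mod 10)] column 2 reads X+J+carry(0)=U with X=4, J=3; with digits 1,2,3,4,5 already taken and all letters distinct, the only value for U is 7. So U=7.
Step 7. [col 3: R + F ≡ U (mod 10)] from column 3 (R=1, U=7, carry-in 0, digits 1,2,3,4,5,7 already taken and all letters distinct): F must equal 6, so F=6.
Step 8. [col 5: I + X ≡ A (mod 10)] column 5 reads I+X+carry(1)=A with I=5, X=4; with digits 1,2,3,4,5,6,7 already taken and all letters distinct, the only value for A is 0. So A=0.

Answer: A=0, F=6, H=2, I=5, J=3, R=1, U=7, X=4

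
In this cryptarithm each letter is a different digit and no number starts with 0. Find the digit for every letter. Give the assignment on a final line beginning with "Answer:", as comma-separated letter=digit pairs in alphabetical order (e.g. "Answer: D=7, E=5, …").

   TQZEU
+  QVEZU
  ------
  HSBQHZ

Step 1. [col 1: U + U ≡ Z (mod 10)] Z=6 is one option consistent with column 1 (U + U ≡ Z (mod 10), carry-in 0) — take it, so Z=6.
Step 2. [H] the sum has 6 digits but both addends have 5; that extra leading digit H is the final carry, namely 1, so H=1.
Step 3. [col 1: U + U ≡ Z (mod 10)] U=3 is one option consistent with column 1 (U + U ≡ Z (mod 10), carry-in 0) — take it. So U=3.
Step 4. [col 2: E + Z ≡ H (mod 10)] column 2: given Z=6, H=1, carry-in 0, and digits 1,3,6 already taken and all letters distinct, E+Z≡H (mod 10) forces E=5. So E=5.
Step 5. [col 3: Z + E ≡ Q (mod 10)] in column 3 we have Z+E≡Q with carry-in 1; given Z=6, E=5 and digits 1,3,5,6 already taken and all letters distinct, that pins Q to 2 ⇒ Q=2.
Step 6. [col 4: Q + V ≡ B (mod 10)] no forcing yet in column 4 (carry-in 1); V=4 is free and consistent — try it, so V=4.
Step 7. [col 4: Q + V ≡ B (mod 10)] column 4 reads Q+V+carry(1)=B with Q=2, V=4; with digits 1,2,3,4,5,6 already taken and all letters distinct, the only value for B is 7 ⇒ B=7.
Step 8. [col 5: T + Q ≡ S (mod 10)] in column 5 we have T+Q≡S with carry-in 0; given Q=2 and digits 1,2,3,4,5,6,7 already taken and all letters distinct, that pins S to 0 ⇒ S=0.
Step 9. [col 5: T + Q ≡ S (mod 10)] in column 5 we have T+Q≡S with carry-in 0; given Q=2, S=0 and digits 0,1,2,3,4,5,6,7 already taken and all letters distinct, that pins T to 8, so T=8.

Answer: B=7, E=5, H=1, Q=2, S=0, T=8, U=3, V=4, Z=6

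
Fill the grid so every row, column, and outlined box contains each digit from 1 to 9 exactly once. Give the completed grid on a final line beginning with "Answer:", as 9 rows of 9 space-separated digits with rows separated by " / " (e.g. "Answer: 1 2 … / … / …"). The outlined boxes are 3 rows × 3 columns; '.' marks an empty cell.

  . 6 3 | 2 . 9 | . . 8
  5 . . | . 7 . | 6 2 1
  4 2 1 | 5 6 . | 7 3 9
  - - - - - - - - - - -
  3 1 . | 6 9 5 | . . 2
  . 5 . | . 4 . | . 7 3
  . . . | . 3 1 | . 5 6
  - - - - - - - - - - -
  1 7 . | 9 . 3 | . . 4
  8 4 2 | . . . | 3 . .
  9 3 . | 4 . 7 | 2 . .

Step 1. [r5c4∈{8}] r5c4 is down to just 8. So r5c4=8.
Step 2. [r4c3∈{4,7,8}] 7 has one home in row 4: r4c3 ⇒ r4c3=7.
Step 3. [r9c9∈{5}] nothing but 5 survives at r9c9 ⇒ r9c9=5.
Step 4. [r7c7∈{8}] nothing but 8 survives at r7c7, so r7c7=8.
Step 5. [r8c4∈{1}] nothing but 1 survives at r8c4. So r8c4=1.
Step 6. [r4c7∈{4}] only 4 remains possible at r4c7, so r4c7=4.
Step 7. [r9c3∈{6}] only 6 remains possible at r9c3 ⇒ r9c3=6.
Step 8. [r5c3∈{9}] r5c3 has the single candidate 9 ⇒ r5c3=9.
Step 9. [r2c3∈{8}] r2c3 is down to just 8, so r2c3=8.
Step 10. [r6c1∈{2}] nothing but 2 survives at r6c1 ⇒ r6c1=2.
Step 11. [r8c8∈{6,9}] in row 8, 9 fits only at r8c8 ⇒ r8c8=9.
Step 12. [r7c3∈{5}] only 5 remains possible at r7c3 ⇒ r7c3=5.
Step 13. [r7c5∈{2}] nothing but 2 survives at r7c5, so r7c5=2.
Step 14. [r6c3∈{4}] r6c3 is down to just 4 ⇒ r6c3=4.
Step 15. [r1c5∈{1}] r1c5's peers cover all but 1 ⇒ r1c5=1.
Step 16. [r9c5∈{8}] r9c5 has the single candidate 8. So r9c5=8.
Step 17. [r1c1∈{7}] nothing but 7 survives at r1c1, so r1c1=7.
Step 18. [r2c4∈{3}] r2c4's peers cover all but 3, so r2c4=3.
Step 19. [r1c8∈{4}] r1c8 is down to just 4, so r1c8=4.
Step 20. [r7c8∈{6}] nothing but 6 survives at r7c8 ⇒ r7c8=6.
Step 21. [r5c6∈{2}] r5c6's peers cover all but 2. So r5c6=2.
Step 22. [r8c5∈{5}] nothing but 5 survives at r8c5, so r8c5=5.
Step 23. [r2c2∈{9}] only 9 remains possible at r2c2 ⇒ r2c2=9.
Step 24. [r3c6∈{8}] r3c6 has the single candidate 8, so r3c6=8.
Step 25. [r8c9∈{7}] r8c9 has the single candidate 7 ⇒ r8c9=7.
Step 26. [r6c2∈{8}] nothing but 8 survives at r6c2, so r6c2=8.
Step 27. [r4c8∈{8}] r4c8's peers cover all but 8, so r4c8=8.
Step 28. [r8c6∈{6}] only 6 remains possible at r8c6 ⇒ r8c6=6.
Step 29. [r5c7∈{1}] r5c7's peers cover all but 1, so r5c7=1.
Step 30. [r9c8∈{1}] r9c8's peers cover all but 1. So r9c8=1.
Step 31. [r6c4∈{7}] r6c4 is down to just 7 ⇒ r6c4=7.
Step 32. [r6c7∈{9}] r6c7 has the single candidate 9. So r6c7=9.
Step 33. [r5c1∈{6}] r5c1 has the single candidate 6, so r5c1=6.
Step 34. [r2c6∈{4}] r2c6 has the single candidate 4, so r2c6=4.
Step 35. [r1c7∈{5}] r1c7's peers cover all but 5. So r1c7=5.

Answer: 7 6 3 2 1 9 5 4 8 / 5 9 8 3 7 4 6 2 1 / 4 2 1 5 6 8 7 3 9 / 3 1 7 6 9 5 4 8 2 / 6 5 9 8 4 2 1 7 3 / 2 8 4 7 3 1 9 5 6 / 1 7 5 9 2 3 8 6 4 / 8 4 2 1 5 6 3 9 7 / 9 3 6 4 8 7 2 1 5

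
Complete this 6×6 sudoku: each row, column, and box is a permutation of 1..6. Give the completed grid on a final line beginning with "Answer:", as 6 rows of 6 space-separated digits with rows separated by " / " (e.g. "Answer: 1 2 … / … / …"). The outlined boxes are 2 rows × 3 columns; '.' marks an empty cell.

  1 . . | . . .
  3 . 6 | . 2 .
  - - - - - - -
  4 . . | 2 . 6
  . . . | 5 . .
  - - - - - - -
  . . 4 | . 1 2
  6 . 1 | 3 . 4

Step 1. [r3c5∈{3}] r3c5 has the single candidate 3 ⇒ r3c5=3.
Step 2. [r4c2∈{1,2,3,6}] across row 4, 6 lands solely at r4c2, so r4c2=6.
Step 3. [r1c5∈{4,5,6}] 6 has one home in col 5: r1c5, so r1c5=6.
Step 4. [r5c1∈{5}] only 5 remains possible at r5c1 ⇒ r5c1=5.
Step 5. [r3c3∈{5}] r3c3 has the single candidate 5. So r3c3=5.
Step 6. [r1c3∈{2}] r1c3's peers cover all but 2 ⇒ r1c3=2.
Step 7. [r1c4∈{4}] r1c4's peers cover all but 4, so r1c4=4.
Step 8. [r1c2∈{5}] r1c2's peers cover all but 5, so r1c2=5.
Step 9. [r2c6∈{1,5}] row 2 places 5 nowhere but r2c6 ⇒ r2c6=5.
Step 10. [r4c3∈{3}] r4c3 has the single candidate 3, so r4c3=3.
Step 11. [r3c2∈{1}] nothing but 1 survives at r3c2 ⇒ r3c2=1.
Step 12. [r4c1∈{2}] r4c1 is down to just 2 ⇒ r4c1=2.
Step 13. [r5c4∈{6}] nothing but 6 survives at r5c4. So r5c4=6.
Step 14. [r1c6∈{3}] r1c6's peers cover all but 3 ⇒ r1c6=3.
Step 15. [r4c5∈{4}] r4c5 is down to just 4. So r4c5=4.
Step 16. [r5c2∈{3}] r5c2 is down to just 3. So r5c2=3.
Step 17. [r2c4∈{1}] r2c4's peers cover all but 1 ⇒ r2c4=1.
Step 18. [r4c6∈{1}] nothing but 1 survives at r4c6, so r4c6=1.
Step 19. [r2c2∈{4}] only 4 remains possible at r2c2. So r2c2=4.
Step 20. [r6c2∈{2}] nothing but 2 survives at r6c2 ⇒ r6c2=2.
Step 21. [r6c5∈{5}] r6c5's peers cover all but 5 ⇒ r6c5=5.

Answer: 1 5 2 4 6 3 / 3 4 6 1 2 5 / 4 1 5 2 3 6 / 2 6 3 5 4 1 / 5 3 4 6 1 2 / 6 2 1 3 5 4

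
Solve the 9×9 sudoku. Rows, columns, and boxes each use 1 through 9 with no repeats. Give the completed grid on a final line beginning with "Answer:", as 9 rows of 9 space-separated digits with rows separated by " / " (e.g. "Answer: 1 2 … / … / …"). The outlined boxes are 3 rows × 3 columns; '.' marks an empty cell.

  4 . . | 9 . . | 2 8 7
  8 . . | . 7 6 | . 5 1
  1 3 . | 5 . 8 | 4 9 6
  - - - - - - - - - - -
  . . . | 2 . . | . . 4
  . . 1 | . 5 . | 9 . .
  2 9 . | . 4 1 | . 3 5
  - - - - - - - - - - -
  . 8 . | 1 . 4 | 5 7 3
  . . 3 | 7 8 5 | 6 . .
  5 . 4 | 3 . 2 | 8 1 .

Step 1. [r7c3∈{2,6,9}] row 7 places 2 nowhere but r7c3, so r7c3=2.
Step 2. [r4c8∈{6}] nothing but 6 survives at r4c8. So r4c8=6.
Step 3. [r4c6∈{3,7,9}] r4c6 is the only open cell in col 6 admitting 9. So r4c6=9.
Step 4. [r9c2∈{6,7}] r9c2 is the only open cell in row 9 admitting 7 ⇒ r9c2=7.
Step 5. [r7c1∈{6,9}] in box 7, 6 fits only at r7c1 ⇒ r7c1=6.
Step 6. [r4c5∈{3}] only 3 remains possible at r4c5, so r4c5=3.
Step 7. [r4c1∈{7}] nothing but 7 survives at r4c1. So r4c1=7.
Step 8. [r5c9∈{2,8}] across col 9, 8 lands solely at r5c9, so r5c9=8.
Step 9. [r9c9∈{9}] r9c9's peers cover all but 9 ⇒ r9c9=9.
Step 10. [r5c4∈{6}] nothing but 6 survives at r5c4 ⇒ r5c4=6.
Step 11. [r6c3∈{6,8}] row 6 places 6 nowhere but r6c3. So r6c3=6.
Step 12. [r4c2∈{5}] r4c2 has the single candidate 5. So r4c2=5.
Step 13. [r8c9∈{2}] nothing but 2 survives at r8c9, so r8c9=2.
Step 14. [r6c4∈{8}] r6c4 has the single candidate 8 ⇒ r6c4=8.
Step 15. [r2c4∈{4}] r2c4 has the single candidate 4, so r2c4=4.
Step 16. [r5c1∈{3}] nothing but 3 survives at r5c1, so r5c1=3.
Step 17. [r8c1∈{9}] r8c1 has the single candidate 9, so r8c1=9.
Step 18. [r1c6∈{3}] nothing but 3 survives at r1c6, so r1c6=3.
Step 19. [r8c2∈{1}] only 1 remains possible at r8c2, so r8c2=1.
Step 20. [r4c7∈{1}] r4c7's peers cover all but 1, so r4c7=1.
Step 21. [r2c7∈{3}] r2c7 is down to just 3 ⇒ r2c7=3.
Step 22. [r5c6∈{7}] only 7 remains possible at r5c6 ⇒ r5c6=7.
Step 23. [r5c8∈{2}] only 2 remains possible at r5c8. So r5c8=2.
Step 24. [r8c8∈{4}] only 4 remains possible at r8c8, so r8c8=4.
Step 25. [r1c3∈{5}] r1c3 has the single candidate 5 ⇒ r1c3=5.
Step 26. [r9c5∈{6}] r9c5 has the single candidate 6 ⇒ r9c5=6.
Step 27. [r5c2∈{4}] nothing but 4 survives at r5c2, so r5c2=4.
Step 28. [r2c3∈{9}] only 9 remains possible at r2c3. So r2c3=9.
Step 29. [r7c5∈{9}] only 9 remains possible at r7c5, so r7c5=9.
Step 30. [r3c5∈{2}] only 2 remains possible at r3c5. So r3c5=2.
Step 31. [r1c2∈{6}] r1c2 has the single candidate 6. So r1c2=6.
Step 32. [r4c3∈{8}] r4c3's peers cover all but 8 ⇒ r4c3=8.
Step 33. [r3c3∈{7}] r3c3 is down to just 7, so r3c3=7.
Step 34. [r2c2∈{2}] r2c2 is down to just 2 ⇒ r2c2=2.
Step 35. [r1c5∈{1}] only 1 remains possible at r1c5 ⇒ r1c5=1.
Step 36. [r6c7∈{7}] nothing but 7 survives at r6c7, so r6c7=7.

Answer: 4 6 5 9 1 3 2 8 7 / 8 2 9 4 7 6 3 5 1 / 1 3 7 5 2 8 4 9 6 / 7 5 8 2 3 9 1 6 4 / 3 4 1 6 5 7 9 2 8 / 2 9 6 8 4 1 7 3 5 / 6 8 2 1 9 4 5 7 3 / 9 1 3 7 8 5 6 4 2 / 5 7 4 3 6 2 8 1 9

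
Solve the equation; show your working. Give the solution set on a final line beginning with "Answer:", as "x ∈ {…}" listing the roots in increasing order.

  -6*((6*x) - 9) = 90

Step 1. [-6*((6*x) - 9) = 90] -6 out front; divide by -6. So div: (6*x) - 9 = -15.
Step 2. [(6*x) - 9 = -15] 9 comes off first (add 9), so sub: 6*x = -6.
Step 3. [6*x = -6] 6 out front; divide by 6 ⇒ div: x = -1.

Answer: x ∈ {-1}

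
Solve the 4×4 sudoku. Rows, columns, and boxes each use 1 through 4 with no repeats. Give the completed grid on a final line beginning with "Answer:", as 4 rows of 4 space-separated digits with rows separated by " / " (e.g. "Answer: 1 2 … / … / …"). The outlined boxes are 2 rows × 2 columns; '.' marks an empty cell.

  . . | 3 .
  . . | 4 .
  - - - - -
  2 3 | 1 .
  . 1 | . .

Step 1. [r1c2∈{2,4}] across col 2, 4 lands solely at r1c2, so r1c2=4.
Step 2. [r1c4∈{1,2}] in row 1, 2 fits only at r1c4 ⇒ r1c4=2.
Step 3. [r4c1∈{4}] nothing but 4 survives at r4c1 ⇒ r4c1=4.
Step 4. [r2c4∈{1}] r2c4 has the single candidate 1, so r2c4=1.
Step 5. [r3c4∈{4}] r3c4's peers cover all but 4, so r3c4=4.
Step 6. [r2c1∈{3}] only 3 remains possible at r2c1. So r2c1=3.
Step 7. [r4c3∈{2}] r4c3's peers cover all but 2, so r4c3=2.
Step 8. [r4c4∈{3}] only 3 remains possible at r4c4, so r4c4=3.
Step 9. [r1c1∈{1}] nothing but 1 survives at r1c1, so r1c1=1.
Step 10. [r2c2∈{2}] only 2 remains possible at r2c2. So r2c2=2.

Answer: 1 4 3 2 / 3 2 4 1 / 2 3 1 4 / 4 1 2 3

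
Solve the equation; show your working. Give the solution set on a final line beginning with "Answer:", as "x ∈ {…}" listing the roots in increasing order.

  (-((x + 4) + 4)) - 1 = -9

Step 1. [(-((x + 4) + 4)) - 1 = -9] 1 comes off first (add 1). So sub: -((x + 4) + 4) = -8.
Step 2. [-((x + 4) + 4) = -8] LHS negated; negate both sides, so neg: (x + 4) + 4 = 8.
Step 3. [(x + 4) + 4 = 8] +4 is outermost — subtract 4 both sides. So sub: x + 4 = 4.
Step 4. [x + 4 = 4] 4 comes off first (subtract 4) ⇒ sub: x = 0.

Answer: x ∈ {0}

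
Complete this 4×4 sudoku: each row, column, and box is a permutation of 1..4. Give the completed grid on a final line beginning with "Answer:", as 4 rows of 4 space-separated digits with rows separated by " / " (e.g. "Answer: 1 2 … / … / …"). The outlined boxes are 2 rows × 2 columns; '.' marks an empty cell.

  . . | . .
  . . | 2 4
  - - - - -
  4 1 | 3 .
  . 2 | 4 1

Step 1. [r2c2∈{3}] only 3 remains possible at r2c2. So r2c2=3.
Step 2. [r1c1∈{1,2}] r1c1 is the only open cell in row 1 admitting 2. So r1c1=2.
Step 3. [r3c4∈{2}] nothing but 2 survives at r3c4. So r3c4=2.
Step 4. [r4c1∈{3}] only 3 remains possible at r4c1, so r4c1=3.
Step 5. [r1c2∈{4}] r1c2's peers cover all but 4. So r1c2=4.
Step 6. [r1c4∈{3}] nothing but 3 survives at r1c4. So r1c4=3.
Step 7. [r2c1∈{1}] r2c1's peers cover all but 1, so r2c1=1.
Step 8. [r1c3∈{1}] r1c3 is down to just 1. So r1c3=1.

Answer: 2 4 1 3 / 1 3 2 4 / 4 1 3 2 / 3 2 4 1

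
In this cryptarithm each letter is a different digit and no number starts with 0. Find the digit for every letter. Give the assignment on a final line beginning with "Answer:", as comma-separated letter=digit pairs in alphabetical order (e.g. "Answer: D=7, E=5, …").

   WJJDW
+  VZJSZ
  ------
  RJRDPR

Step 1. [col 1: W + Z ≡ R (mod 10)] column 1 (W + Z ≡ R (mod 10), carry-in 0) doesn't pin W yet; pick W=7 and continue, so W=7.
Step 2. [col 1: W + Z ≡ R (mod 10)] no forcing yet in column 1 (carry-in 0); R=1 is free and consistent — try it. So R=1.
Step 3. [col 1: W + Z ≡ R (mod 10)] column 1: given W=7, R=1, carry-in 0, and digits 1,7 already taken and all letters distinct, W+Z≡R (mod 10) forces Z=4 ⇒ Z=4.
Step 4. [col 2: D + S ≡ P (mod 10)] no forcing yet in column 2 (carry-in 1); S=0 is free and consistent — try it ⇒ S=0.
Step 5. [col 2: D + S ≡ P (mod 10)] column 2 (D + S ≡ P (mod 10), carry-in 1) doesn't pin P yet; pick P=3 and continue. So P=3.
Step 6. [col 2: D + S ≡ P (mod 10)] column 2 reads D+S+carry(1)=P with S=0, P=3; with digits 0,1,3,4,7 already taken and all letters distinct, the only value for D is 2 ⇒ D=2.
Step 7. [col 3: J + J ≡ D (mod 10)] column 3 reads J+J+carry(0)=D with D=2; with digits 0,1,2,3,4,7 already taken and all letters distinct, the only value for J is 6. So J=6.
Step 8. [col 5: W + V ≡ J (mod 10)] column 5: given W=7, J=6, carry-in 1, and digits 0,1,2,3,4,6,7 already taken and all letters distinct, W+V≡J (mod 10) forces V=8. So V=8.

Answer: D=2, J=6, P=3, R=1, S=0, V=8, W=7, Z=4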